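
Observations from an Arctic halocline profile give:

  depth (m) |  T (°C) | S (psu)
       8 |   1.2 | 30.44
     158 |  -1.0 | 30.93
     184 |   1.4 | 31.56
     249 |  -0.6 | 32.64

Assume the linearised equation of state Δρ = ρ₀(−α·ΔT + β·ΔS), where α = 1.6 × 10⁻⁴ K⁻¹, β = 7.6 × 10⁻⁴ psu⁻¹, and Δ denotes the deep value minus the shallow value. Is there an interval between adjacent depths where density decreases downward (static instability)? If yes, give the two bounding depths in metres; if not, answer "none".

none

Evaluate Δρ/ρ₀ = −αΔT + βΔS across each adjacent pair:
  8–158 m: −αΔT+βΔS = −(1.6 × 10⁻⁴)(-2.2)+(7.6 × 10⁻⁴)(+0.49) = 7.2 × 10⁻⁴ → stable
  158–184 m: −αΔT+βΔS = −(1.6 × 10⁻⁴)(+2.4)+(7.6 × 10⁻⁴)(+0.63) = 9.5 × 10⁻⁵ → stable
  184–249 m: −αΔT+βΔS = −(1.6 × 10⁻⁴)(-2.0)+(7.6 × 10⁻⁴)(+1.08) = 1.1 × 10⁻³ → stable
Every interval has Δρ > 0: the column is stably stratified throughout.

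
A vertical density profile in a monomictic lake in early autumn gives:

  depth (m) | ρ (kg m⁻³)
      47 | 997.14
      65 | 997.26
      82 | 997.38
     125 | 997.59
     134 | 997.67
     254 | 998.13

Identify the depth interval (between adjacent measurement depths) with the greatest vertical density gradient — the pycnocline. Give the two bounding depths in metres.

125–134 m

Compute the density gradient over each adjacent pair:
  47–65 m: Δρ/Δz = 0.12/18 = 6.7 × 10⁻³ kg m⁻⁴
  65–82 m: Δρ/Δz = 0.12/17 = 7.1 × 10⁻³ kg m⁻⁴
  82–125 m: Δρ/Δz = 0.21/43 = 4.9 × 10⁻³ kg m⁻⁴
  125–134 m: Δρ/Δz = 0.08/9 = 8.9 × 10⁻³ kg m⁻⁴
  134–254 m: Δρ/Δz = 0.46/120 = 3.8 × 10⁻³ kg m⁻⁴
The largest gradient is in the 125–134 m interval — the pycnocline.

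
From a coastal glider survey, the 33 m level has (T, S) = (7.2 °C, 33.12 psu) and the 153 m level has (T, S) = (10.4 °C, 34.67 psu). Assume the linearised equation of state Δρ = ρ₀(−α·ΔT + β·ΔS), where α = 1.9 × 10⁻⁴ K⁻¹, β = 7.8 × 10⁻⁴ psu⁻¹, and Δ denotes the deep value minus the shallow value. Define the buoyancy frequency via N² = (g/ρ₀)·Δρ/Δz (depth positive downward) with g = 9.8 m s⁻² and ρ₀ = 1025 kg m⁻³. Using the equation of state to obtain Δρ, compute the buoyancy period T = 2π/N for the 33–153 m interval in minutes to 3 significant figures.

ΔT = +3.2 K, ΔS = +1.55 psu (deep − shallow).
Δρ/ρ₀ = −αΔT + βΔS = -6.08 × 10⁻⁴ + 1.209 × 10⁻³ = 6.01 × 10⁻⁴, so Δρ ≈ 0.6160 kg m⁻³.
N² = (g/ρ₀)·Δρ/Δz = g·(Δρ/ρ₀)/Δz = 9.8 × 6.01 × 10⁻⁴ / 120 = 4.9082 × 10⁻⁵ s⁻².
N = √(4.9082 × 10⁻⁵) = 7.0059 × 10⁻³ rad s⁻¹ → T = 2π/N = 896.84 s = 14.947 min ≈ 14.9 min.

14.9 min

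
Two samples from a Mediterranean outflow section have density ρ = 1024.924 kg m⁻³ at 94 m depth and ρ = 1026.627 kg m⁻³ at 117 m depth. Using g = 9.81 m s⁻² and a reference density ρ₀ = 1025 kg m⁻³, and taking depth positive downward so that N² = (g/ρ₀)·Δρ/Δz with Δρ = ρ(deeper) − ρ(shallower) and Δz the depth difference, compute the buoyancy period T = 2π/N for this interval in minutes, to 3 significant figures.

Δρ = 1026.627 − 1024.924 = 1.703 kg m⁻³ over Δz = 117 − 94 = 23 m.
N² = (9.81/1025) × (1.703/23) = 7.0865 × 10⁻⁴ s⁻².
N = √(7.0865 × 10⁻⁴) = 0.026620 rad s⁻¹, so T = 2π/N = 236.03 s = 3.9338 min ≈ 3.93 min.

3.93 min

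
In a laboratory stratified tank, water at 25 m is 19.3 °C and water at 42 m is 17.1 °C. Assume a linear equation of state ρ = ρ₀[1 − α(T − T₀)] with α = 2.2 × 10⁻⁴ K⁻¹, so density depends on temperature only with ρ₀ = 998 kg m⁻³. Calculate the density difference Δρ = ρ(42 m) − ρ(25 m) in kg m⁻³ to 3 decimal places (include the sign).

+0.483 kg m⁻³

ΔT = -2.2 K, Δρ/ρ₀ = −αΔT = 4.84 × 10⁻⁴.
Δρ = 998 × (4.84 × 10⁻⁴) = +0.483 kg m⁻³.
Positive Δρ: denser below, stable.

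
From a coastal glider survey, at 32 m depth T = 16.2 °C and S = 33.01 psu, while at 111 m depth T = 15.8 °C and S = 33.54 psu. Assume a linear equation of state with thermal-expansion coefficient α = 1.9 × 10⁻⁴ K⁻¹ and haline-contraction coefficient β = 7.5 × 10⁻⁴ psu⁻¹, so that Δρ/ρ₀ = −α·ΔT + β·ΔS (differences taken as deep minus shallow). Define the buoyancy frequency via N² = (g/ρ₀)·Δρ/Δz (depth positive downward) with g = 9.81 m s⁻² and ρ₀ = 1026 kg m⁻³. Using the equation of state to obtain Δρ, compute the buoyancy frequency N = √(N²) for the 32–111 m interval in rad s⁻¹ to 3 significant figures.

ΔT = -0.4 K, ΔS = +0.53 psu (deep − shallow).
Δρ/ρ₀ = −αΔT + βΔS = 7.60 × 10⁻⁵ + 3.975 × 10⁻⁴ = 4.735 × 10⁻⁴, so Δρ ≈ 0.4858 kg m⁻³.
N² = (g/ρ₀)·Δρ/Δz = g·(Δρ/ρ₀)/Δz = 9.81 × 4.735 × 10⁻⁴ / 79 = 5.8798 × 10⁻⁵ s⁻².
N = √(5.8798 × 10⁻⁵) = 7.6680 × 10⁻³ rad s⁻¹ ≈ 7.67 × 10⁻³ rad s⁻¹.

7.67 × 10⁻³ rad s⁻¹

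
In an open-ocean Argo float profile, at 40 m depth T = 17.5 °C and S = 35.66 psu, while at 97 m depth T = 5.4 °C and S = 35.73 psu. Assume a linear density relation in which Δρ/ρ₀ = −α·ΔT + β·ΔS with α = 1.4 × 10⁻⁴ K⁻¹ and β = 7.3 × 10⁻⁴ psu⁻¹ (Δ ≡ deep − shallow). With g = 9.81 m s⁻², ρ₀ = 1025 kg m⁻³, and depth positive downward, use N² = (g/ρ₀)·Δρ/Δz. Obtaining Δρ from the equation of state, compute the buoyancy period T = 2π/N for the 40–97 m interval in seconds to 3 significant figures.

ΔT = -12.1 K, ΔS = +0.07 psu (deep − shallow).
Δρ/ρ₀ = −αΔT + βΔS = 1.694 × 10⁻³ + 5.11 × 10⁻⁵ = 1.7451 × 10⁻³, so Δρ ≈ 1.789 kg m⁻³.
N² = (g/ρ₀)·Δρ/Δz = g·(Δρ/ρ₀)/Δz = 9.81 × 1.7451 × 10⁻³ / 57 = 3.0034 × 10⁻⁴ s⁻².
N = √(3.0034 × 10⁻⁴) = 0.017330 rad s⁻¹ → T = 2π/N = 362.56 s ≈ 363 s.

363 s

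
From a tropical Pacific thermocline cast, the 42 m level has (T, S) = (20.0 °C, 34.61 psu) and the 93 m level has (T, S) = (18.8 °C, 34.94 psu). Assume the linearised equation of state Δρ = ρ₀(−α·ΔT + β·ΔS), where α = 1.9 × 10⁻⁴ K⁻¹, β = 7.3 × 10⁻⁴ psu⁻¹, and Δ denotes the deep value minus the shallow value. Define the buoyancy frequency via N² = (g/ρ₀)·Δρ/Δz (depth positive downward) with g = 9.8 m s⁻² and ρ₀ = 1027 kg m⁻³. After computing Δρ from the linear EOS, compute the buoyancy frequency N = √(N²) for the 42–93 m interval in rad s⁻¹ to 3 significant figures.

ΔT = -1.2 K, ΔS = +0.33 psu (deep − shallow).
Δρ/ρ₀ = −αΔT + βΔS = 2.28 × 10⁻⁴ + 2.409 × 10⁻⁴ = 4.689 × 10⁻⁴, so Δρ ≈ 0.4816 kg m⁻³.
N² = (g/ρ₀)·Δρ/Δz = g·(Δρ/ρ₀)/Δz = 9.8 × 4.689 × 10⁻⁴ / 51 = 9.0102 × 10⁻⁵ s⁻².
N = √(9.0102 × 10⁻⁵) = 9.4922 × 10⁻³ rad s⁻¹ ≈ 9.49 × 10⁻³ rad s⁻¹.

9.49 × 10⁻³ rad s⁻¹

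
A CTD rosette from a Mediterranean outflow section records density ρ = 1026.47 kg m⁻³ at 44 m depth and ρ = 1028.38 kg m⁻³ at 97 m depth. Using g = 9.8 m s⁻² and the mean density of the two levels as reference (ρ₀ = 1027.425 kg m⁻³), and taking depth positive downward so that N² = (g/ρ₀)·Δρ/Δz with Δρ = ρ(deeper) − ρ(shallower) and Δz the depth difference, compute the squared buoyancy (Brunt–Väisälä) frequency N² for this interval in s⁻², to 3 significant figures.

Δρ = 1028.38 − 1026.47 = 1.91 kg m⁻³ over Δz = 97 − 44 = 53 m.
N² = (9.8/1027.425) × (1.91/53) = 3.4374 × 10⁻⁴ s⁻² ≈ 3.44 × 10⁻⁴ s⁻².

3.44 × 10⁻⁴ s⁻²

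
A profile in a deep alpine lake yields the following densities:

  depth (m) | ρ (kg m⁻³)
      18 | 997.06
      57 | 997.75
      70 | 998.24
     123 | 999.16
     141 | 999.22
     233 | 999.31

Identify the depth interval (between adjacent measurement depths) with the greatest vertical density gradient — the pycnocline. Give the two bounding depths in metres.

Compute the density gradient over each adjacent pair:
  18–57 m: Δρ/Δz = 0.69/39 = 0.018 kg m⁻⁴
  57–70 m: Δρ/Δz = 0.49/13 = 0.038 kg m⁻⁴
  70–123 m: Δρ/Δz = 0.92/53 = 0.017 kg m⁻⁴
  123–141 m: Δρ/Δz = 0.06/18 = 3.3 × 10⁻³ kg m⁻⁴
  141–233 m: Δρ/Δz = 0.09/92 = 9.8 × 10⁻⁴ kg m⁻⁴
The largest gradient is in the 57–70 m interval — the pycnocline.

57–70 m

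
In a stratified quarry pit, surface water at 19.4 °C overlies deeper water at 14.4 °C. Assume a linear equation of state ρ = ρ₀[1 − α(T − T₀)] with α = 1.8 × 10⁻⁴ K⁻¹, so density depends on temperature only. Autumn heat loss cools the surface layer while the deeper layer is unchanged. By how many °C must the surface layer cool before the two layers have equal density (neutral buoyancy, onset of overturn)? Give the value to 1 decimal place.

5.0 °C

With temperature the only control, equal density requires T_surf′ = T_deep.
T_surf′ = 14.4 °C.
Cooling required: 19.4 − 14.4 = 5.0 °C.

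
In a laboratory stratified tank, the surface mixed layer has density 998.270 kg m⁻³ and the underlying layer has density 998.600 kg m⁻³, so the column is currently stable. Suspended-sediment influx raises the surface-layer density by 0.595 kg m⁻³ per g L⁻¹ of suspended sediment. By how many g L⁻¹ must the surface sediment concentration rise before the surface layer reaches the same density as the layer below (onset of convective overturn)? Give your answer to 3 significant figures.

Density deficit of the surface layer: 998.600 − 998.270 = 0.33 kg m⁻³.
Required change = 0.33 / 0.595 = 0.555 g L⁻¹.

0.555 g L⁻¹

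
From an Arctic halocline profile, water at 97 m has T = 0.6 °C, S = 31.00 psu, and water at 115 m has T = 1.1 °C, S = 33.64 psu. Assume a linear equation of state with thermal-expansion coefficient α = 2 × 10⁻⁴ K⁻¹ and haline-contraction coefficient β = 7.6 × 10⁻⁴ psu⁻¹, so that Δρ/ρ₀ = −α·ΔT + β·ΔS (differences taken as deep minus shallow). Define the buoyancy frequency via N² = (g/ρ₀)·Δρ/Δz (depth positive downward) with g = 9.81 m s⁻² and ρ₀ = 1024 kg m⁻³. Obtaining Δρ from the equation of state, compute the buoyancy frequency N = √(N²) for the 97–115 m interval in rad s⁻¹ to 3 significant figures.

0.0322 rad s⁻¹

ΔT = +0.5 K, ΔS = +2.64 psu (deep − shallow).
Δρ/ρ₀ = −αΔT + βΔS = -1.00 × 10⁻⁴ + 2.0064 × 10⁻³ = 1.9064 × 10⁻³, so Δρ ≈ 1.952 kg m⁻³.
N² = (g/ρ₀)·Δρ/Δz = g·(Δρ/ρ₀)/Δz = 9.81 × 1.9064 × 10⁻³ / 18 = 1.0390 × 10⁻³ s⁻².
N = √(1.0390 × 10⁻³) = 0.032234 rad s⁻¹ ≈ 0.0322 rad s⁻¹.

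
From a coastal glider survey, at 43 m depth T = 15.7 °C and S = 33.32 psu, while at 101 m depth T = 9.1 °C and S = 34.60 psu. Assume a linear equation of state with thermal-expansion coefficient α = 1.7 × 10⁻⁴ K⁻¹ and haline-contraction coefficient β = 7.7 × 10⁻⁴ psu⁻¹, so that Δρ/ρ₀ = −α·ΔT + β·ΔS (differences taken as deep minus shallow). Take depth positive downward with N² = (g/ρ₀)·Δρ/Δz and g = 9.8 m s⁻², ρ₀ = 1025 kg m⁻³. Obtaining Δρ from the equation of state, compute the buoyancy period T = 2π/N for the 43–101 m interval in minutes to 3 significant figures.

5.55 min

ΔT = -6.6 K, ΔS = +1.28 psu (deep − shallow).
Δρ/ρ₀ = −αΔT + βΔS = 1.122 × 10⁻³ + 9.856 × 10⁻⁴ = 2.1076 × 10⁻³, so Δρ ≈ 2.160 kg m⁻³.
N² = (g/ρ₀)·Δρ/Δz = g·(Δρ/ρ₀)/Δz = 9.8 × 2.1076 × 10⁻³ / 58 = 3.5611 × 10⁻⁴ s⁻².
N = √(3.5611 × 10⁻⁴) = 0.018871 rad s⁻¹ → T = 2π/N = 332.95 s = 5.5492 min ≈ 5.55 min.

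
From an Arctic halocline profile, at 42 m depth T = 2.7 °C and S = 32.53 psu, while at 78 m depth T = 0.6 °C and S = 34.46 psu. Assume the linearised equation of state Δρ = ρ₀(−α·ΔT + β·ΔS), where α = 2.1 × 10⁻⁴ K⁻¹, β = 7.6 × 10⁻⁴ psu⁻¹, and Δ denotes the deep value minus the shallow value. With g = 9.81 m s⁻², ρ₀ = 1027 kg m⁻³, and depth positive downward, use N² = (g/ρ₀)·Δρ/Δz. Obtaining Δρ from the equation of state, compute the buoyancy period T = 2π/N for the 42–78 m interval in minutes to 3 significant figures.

4.59 min

ΔT = -2.1 K, ΔS = +1.93 psu (deep − shallow).
Δρ/ρ₀ = −αΔT + βΔS = 4.41 × 10⁻⁴ + 1.4668 × 10⁻³ = 1.9078 × 10⁻³, so Δρ ≈ 1.959 kg m⁻³.
N² = (g/ρ₀)·Δρ/Δz = g·(Δρ/ρ₀)/Δz = 9.81 × 1.9078 × 10⁻³ / 36 = 5.1988 × 10⁻⁴ s⁻².
N = √(5.1988 × 10⁻⁴) = 0.022801 rad s⁻¹ → T = 2π/N = 275.57 s = 4.5928 min ≈ 4.59 min.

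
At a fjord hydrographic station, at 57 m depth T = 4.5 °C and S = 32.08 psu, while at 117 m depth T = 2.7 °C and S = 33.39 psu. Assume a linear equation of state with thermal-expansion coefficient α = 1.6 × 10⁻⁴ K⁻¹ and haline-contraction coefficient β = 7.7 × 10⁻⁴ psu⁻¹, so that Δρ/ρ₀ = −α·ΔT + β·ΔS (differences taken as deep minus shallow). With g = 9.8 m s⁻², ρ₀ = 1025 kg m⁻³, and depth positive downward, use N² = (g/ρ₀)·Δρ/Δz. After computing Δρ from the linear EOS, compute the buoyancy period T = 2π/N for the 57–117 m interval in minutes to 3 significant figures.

ΔT = -1.8 K, ΔS = +1.31 psu (deep − shallow).
Δρ/ρ₀ = −αΔT + βΔS = 2.88 × 10⁻⁴ + 1.0087 × 10⁻³ = 1.2967 × 10⁻³, so Δρ ≈ 1.329 kg m⁻³.
N² = (g/ρ₀)·Δρ/Δz = g·(Δρ/ρ₀)/Δz = 9.8 × 1.2967 × 10⁻³ / 60 = 2.1179 × 10⁻⁴ s⁻².
N = √(2.1179 × 10⁻⁴) = 0.014553 rad s⁻¹ → T = 2π/N = 431.75 s = 7.1958 min ≈ 7.20 min.

7.20 min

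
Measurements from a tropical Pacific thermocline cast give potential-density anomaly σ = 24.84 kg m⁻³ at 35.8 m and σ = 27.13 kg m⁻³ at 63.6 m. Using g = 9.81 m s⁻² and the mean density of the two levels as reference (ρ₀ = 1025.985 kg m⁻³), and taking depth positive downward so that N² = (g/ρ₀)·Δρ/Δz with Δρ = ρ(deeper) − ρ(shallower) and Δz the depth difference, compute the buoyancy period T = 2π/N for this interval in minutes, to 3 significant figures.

3.73 min

Δρ = 1027.13 − 1024.84 = 2.29 kg m⁻³ over Δz = 63.6 − 35.8 = 27.8 m.
N² = (9.81/1025.985) × (2.29/27.8) = 7.8762 × 10⁻⁴ s⁻².
N = √(7.8762 × 10⁻⁴) = 0.028065 rad s⁻¹, so T = 2π/N = 223.88 s = 3.7313 min ≈ 3.73 min.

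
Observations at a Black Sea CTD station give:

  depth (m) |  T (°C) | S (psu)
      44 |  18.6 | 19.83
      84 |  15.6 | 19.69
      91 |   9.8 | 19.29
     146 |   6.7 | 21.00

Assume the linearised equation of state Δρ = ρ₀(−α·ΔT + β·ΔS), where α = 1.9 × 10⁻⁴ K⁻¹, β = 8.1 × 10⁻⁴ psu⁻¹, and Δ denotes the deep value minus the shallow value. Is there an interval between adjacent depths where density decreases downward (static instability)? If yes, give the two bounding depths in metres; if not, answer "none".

none

Evaluate Δρ/ρ₀ = −αΔT + βΔS across each adjacent pair:
  44–84 m: −αΔT+βΔS = −(1.9 × 10⁻⁴)(-3.0)+(8.1 × 10⁻⁴)(-0.14) = 4.6 × 10⁻⁴ → stable
  84–91 m: −αΔT+βΔS = −(1.9 × 10⁻⁴)(-5.8)+(8.1 × 10⁻⁴)(-0.40) = 7.8 × 10⁻⁴ → stable
  91–146 m: −αΔT+βΔS = −(1.9 × 10⁻⁴)(-3.1)+(8.1 × 10⁻⁴)(+1.71) = 2.0 × 10⁻³ → stable
Every interval has Δρ > 0: the column is stably stratified throughout.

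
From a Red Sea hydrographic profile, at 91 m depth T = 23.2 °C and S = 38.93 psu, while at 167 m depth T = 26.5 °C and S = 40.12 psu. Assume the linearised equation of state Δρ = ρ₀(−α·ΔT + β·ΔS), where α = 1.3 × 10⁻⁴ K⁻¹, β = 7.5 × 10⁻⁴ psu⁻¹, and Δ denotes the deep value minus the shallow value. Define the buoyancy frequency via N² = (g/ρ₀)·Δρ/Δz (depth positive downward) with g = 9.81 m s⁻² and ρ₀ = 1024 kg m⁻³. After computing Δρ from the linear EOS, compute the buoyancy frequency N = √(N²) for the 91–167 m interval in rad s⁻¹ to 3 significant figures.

7.73 × 10⁻³ rad s⁻¹

ΔT = +3.3 K, ΔS = +1.19 psu (deep − shallow).
Δρ/ρ₀ = −αΔT + βΔS = -4.29 × 10⁻⁴ + 8.925 × 10⁻⁴ = 4.635 × 10⁻⁴, so Δρ ≈ 0.4746 kg m⁻³.
N² = (g/ρ₀)·Δρ/Δz = g·(Δρ/ρ₀)/Δz = 9.81 × 4.635 × 10⁻⁴ / 76 = 5.9828 × 10⁻⁵ s⁻².
N = √(5.9828 × 10⁻⁵) = 7.7349 × 10⁻³ rad s⁻¹ ≈ 7.73 × 10⁻³ rad s⁻¹.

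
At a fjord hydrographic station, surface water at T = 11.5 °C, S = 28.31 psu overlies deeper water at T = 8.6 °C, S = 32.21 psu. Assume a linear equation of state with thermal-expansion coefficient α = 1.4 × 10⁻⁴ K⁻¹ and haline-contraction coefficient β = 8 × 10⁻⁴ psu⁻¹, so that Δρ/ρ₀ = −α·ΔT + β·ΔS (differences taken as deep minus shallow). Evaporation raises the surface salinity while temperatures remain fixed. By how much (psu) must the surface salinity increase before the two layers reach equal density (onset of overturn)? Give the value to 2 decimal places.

4.41 psu

Neutral buoyancy requires −α(T_deep − T_surf) + β(S_deep − S_surf′) = 0.
S_surf′ = S_deep − (α/β)·ΔT = 32.21 − (1.4 × 10⁻⁴/8 × 10⁻⁴)·(-2.9) = 32.7175 psu.
Increase required: 32.7175 − 28.31 = 4.4075 psu.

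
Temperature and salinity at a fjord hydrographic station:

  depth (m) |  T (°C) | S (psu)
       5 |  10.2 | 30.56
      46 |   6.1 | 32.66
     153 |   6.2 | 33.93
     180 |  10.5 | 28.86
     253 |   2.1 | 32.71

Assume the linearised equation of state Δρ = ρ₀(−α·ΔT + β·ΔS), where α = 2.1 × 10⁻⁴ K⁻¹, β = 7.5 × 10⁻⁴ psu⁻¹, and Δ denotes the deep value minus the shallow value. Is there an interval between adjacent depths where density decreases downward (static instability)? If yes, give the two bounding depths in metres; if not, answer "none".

Evaluate Δρ/ρ₀ = −αΔT + βΔS across each adjacent pair:
  5–46 m: −αΔT+βΔS = −(2.1 × 10⁻⁴)(-4.1)+(7.5 × 10⁻⁴)(+2.10) = 2.4 × 10⁻³ → stable
  46–153 m: −αΔT+βΔS = −(2.1 × 10⁻⁴)(+0.1)+(7.5 × 10⁻⁴)(+1.27) = 9.3 × 10⁻⁴ → stable
  153–180 m: −αΔT+βΔS = −(2.1 × 10⁻⁴)(+4.3)+(7.5 × 10⁻⁴)(-5.07) = -4.7 × 10⁻³ → UNSTABLE
  180–253 m: −αΔT+βΔS = −(2.1 × 10⁻⁴)(-8.4)+(7.5 × 10⁻⁴)(+3.85) = 4.7 × 10⁻³ → stable
The 153–180 m interval has Δρ < 0: lighter water underlies denser water.

153–180 m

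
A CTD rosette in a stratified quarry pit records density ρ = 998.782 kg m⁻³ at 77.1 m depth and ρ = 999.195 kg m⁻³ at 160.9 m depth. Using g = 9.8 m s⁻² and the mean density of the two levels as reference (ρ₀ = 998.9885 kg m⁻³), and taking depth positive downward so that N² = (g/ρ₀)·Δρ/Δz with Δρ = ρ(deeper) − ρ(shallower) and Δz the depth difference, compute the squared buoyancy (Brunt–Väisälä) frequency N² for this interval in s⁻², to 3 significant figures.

Δρ = 999.195 − 998.782 = 0.413 kg m⁻³ over Δz = 160.9 − 77.1 = 83.8 m.
N² = (9.8/998.9885) × (0.413/83.8) = 4.8347 × 10⁻⁵ s⁻² ≈ 4.83 × 10⁻⁵ s⁻².

4.83 × 10⁻⁵ s⁻²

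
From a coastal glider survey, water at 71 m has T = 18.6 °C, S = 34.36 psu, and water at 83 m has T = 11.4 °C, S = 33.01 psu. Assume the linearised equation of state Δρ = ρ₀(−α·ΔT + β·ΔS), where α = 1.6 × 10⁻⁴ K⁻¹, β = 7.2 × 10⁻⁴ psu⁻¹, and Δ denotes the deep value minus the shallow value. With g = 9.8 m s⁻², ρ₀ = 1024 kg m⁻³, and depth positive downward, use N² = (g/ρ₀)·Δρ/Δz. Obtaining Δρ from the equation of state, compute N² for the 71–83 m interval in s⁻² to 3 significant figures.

1.47 × 10⁻⁴ s⁻²

ΔT = -7.2 K, ΔS = -1.35 psu (deep − shallow).
Δρ/ρ₀ = −αΔT + βΔS = 1.152 × 10⁻³ − 9.72 × 10⁻⁴ = 1.80 × 10⁻⁴, so Δρ ≈ 0.1843 kg m⁻³.
N² = (g/ρ₀)·Δρ/Δz = g·(Δρ/ρ₀)/Δz = 9.8 × 1.80 × 10⁻⁴ / 12 = 1.4700 × 10⁻⁴ s⁻² ≈ 1.47 × 10⁻⁴ s⁻².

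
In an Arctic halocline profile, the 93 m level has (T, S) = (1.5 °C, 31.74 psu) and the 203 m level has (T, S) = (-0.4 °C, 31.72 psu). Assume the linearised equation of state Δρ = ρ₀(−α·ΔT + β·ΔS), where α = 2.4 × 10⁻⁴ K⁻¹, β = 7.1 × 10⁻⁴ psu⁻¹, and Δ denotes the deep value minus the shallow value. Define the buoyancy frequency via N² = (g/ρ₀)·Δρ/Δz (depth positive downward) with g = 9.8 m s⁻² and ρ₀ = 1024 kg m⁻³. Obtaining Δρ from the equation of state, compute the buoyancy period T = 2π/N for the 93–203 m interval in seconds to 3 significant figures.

1.00 × 10³ s

ΔT = -1.9 K, ΔS = -0.02 psu (deep − shallow).
Δρ/ρ₀ = −αΔT + βΔS = 4.56 × 10⁻⁴ − 1.42 × 10⁻⁵ = 4.418 × 10⁻⁴, so Δρ ≈ 0.4524 kg m⁻³.
N² = (g/ρ₀)·Δρ/Δz = g·(Δρ/ρ₀)/Δz = 9.8 × 4.418 × 10⁻⁴ / 110 = 3.9360 × 10⁻⁵ s⁻².
N = √(3.9360 × 10⁻⁵) = 6.2738 × 10⁻³ rad s⁻¹ → T = 2π/N = 1.0015 × 10³ s ≈ 1.00 × 10³ s.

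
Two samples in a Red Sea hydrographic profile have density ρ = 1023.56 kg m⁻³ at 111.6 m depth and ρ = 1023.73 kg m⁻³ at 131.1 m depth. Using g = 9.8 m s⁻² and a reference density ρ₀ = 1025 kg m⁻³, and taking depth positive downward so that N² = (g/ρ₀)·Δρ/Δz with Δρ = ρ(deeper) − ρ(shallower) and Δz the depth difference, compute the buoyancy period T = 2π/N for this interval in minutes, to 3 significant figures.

11.5 min

Δρ = 1023.73 − 1023.56 = 0.17 kg m⁻³ over Δz = 131.1 − 111.6 = 19.5 m.
N² = (9.8/1025) × (0.17/19.5) = 8.3352 × 10⁻⁵ s⁻².
N = √(8.3352 × 10⁻⁵) = 9.1297 × 10⁻³ rad s⁻¹, so T = 2π/N = 688.21 s = 11.470 min ≈ 11.5 min.
Since Δρ > 0 the layer is stably stratified.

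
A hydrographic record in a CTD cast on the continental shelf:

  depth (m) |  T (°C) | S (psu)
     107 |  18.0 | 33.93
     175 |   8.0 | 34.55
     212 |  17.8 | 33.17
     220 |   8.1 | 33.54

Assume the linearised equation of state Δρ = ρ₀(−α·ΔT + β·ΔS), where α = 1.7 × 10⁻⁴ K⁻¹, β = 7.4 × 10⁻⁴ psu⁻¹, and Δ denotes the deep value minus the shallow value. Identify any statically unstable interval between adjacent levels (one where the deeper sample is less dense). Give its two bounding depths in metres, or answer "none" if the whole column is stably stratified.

175–212 m

Evaluate Δρ/ρ₀ = −αΔT + βΔS across each adjacent pair:
  107–175 m: −αΔT+βΔS = −(1.7 × 10⁻⁴)(-10.0)+(7.4 × 10⁻⁴)(+0.62) = 2.2 × 10⁻³ → stable
  175–212 m: −αΔT+βΔS = −(1.7 × 10⁻⁴)(+9.8)+(7.4 × 10⁻⁴)(-1.38) = -2.7 × 10⁻³ → UNSTABLE
  212–220 m: −αΔT+βΔS = −(1.7 × 10⁻⁴)(-9.7)+(7.4 × 10⁻⁴)(+0.37) = 1.9 × 10⁻³ → stable
The 175–212 m interval has Δρ < 0: lighter water underlies denser water.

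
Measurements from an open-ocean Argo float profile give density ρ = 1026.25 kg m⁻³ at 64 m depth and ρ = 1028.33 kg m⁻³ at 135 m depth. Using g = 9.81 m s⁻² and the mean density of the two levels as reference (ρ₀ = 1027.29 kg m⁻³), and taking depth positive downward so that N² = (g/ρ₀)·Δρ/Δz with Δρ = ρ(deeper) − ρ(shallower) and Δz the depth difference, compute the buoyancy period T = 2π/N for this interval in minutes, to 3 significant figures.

6.26 min

Δρ = 1028.33 − 1026.25 = 2.08 kg m⁻³ over Δz = 135 − 64 = 71 m.
N² = (9.81/1027.29) × (2.08/71) = 2.7976 × 10⁻⁴ s⁻².
N = √(2.7976 × 10⁻⁴) = 0.016726 rad s⁻¹, so T = 2π/N = 375.65 s = 6.2608 min ≈ 6.26 min.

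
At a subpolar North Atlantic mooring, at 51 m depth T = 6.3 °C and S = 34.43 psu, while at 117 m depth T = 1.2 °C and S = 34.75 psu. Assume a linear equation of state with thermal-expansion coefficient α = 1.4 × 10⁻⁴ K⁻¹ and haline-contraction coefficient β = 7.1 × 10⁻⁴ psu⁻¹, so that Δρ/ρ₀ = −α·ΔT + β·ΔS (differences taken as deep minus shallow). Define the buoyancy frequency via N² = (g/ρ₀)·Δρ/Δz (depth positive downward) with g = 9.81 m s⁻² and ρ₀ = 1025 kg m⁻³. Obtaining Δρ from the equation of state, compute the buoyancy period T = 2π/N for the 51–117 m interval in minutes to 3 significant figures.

ΔT = -5.1 K, ΔS = +0.32 psu (deep − shallow).
Δρ/ρ₀ = −αΔT + βΔS = 7.14 × 10⁻⁴ + 2.272 × 10⁻⁴ = 9.412 × 10⁻⁴, so Δρ ≈ 0.9647 kg m⁻³.
N² = (g/ρ₀)·Δρ/Δz = g·(Δρ/ρ₀)/Δz = 9.81 × 9.412 × 10⁻⁴ / 66 = 1.3990 × 10⁻⁴ s⁻².
N = √(1.3990 × 10⁻⁴) = 0.011828 rad s⁻¹ → T = 2π/N = 531.21 s = 8.8535 min ≈ 8.85 min.

8.85 min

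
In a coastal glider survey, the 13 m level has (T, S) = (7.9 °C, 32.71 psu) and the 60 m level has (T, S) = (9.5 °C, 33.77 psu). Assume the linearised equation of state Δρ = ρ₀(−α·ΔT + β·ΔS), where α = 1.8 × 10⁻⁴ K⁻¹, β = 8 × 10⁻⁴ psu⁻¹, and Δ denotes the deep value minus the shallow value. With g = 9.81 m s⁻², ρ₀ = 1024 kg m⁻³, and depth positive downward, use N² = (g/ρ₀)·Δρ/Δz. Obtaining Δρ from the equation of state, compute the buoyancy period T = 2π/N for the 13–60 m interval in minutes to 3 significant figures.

9.69 min

ΔT = +1.6 K, ΔS = +1.06 psu (deep − shallow).
Δρ/ρ₀ = −αΔT + βΔS = -2.88 × 10⁻⁴ + 8.48 × 10⁻⁴ = 5.60 × 10⁻⁴, so Δρ ≈ 0.5734 kg m⁻³.
N² = (g/ρ₀)·Δρ/Δz = g·(Δρ/ρ₀)/Δz = 9.81 × 5.60 × 10⁻⁴ / 47 = 1.1689 × 10⁻⁴ s⁻².
N = √(1.1689 × 10⁻⁴) = 0.010812 rad s⁻¹ → T = 2π/N = 581.13 s = 9.6855 min ≈ 9.69 min.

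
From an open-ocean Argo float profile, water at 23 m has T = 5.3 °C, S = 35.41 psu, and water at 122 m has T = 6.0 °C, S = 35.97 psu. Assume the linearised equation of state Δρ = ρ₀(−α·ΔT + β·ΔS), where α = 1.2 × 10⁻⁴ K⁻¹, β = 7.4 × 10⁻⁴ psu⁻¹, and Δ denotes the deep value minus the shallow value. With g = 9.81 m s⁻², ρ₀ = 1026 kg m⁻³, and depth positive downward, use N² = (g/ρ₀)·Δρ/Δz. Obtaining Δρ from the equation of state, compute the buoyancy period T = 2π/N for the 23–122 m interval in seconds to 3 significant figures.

ΔT = +0.7 K, ΔS = +0.56 psu (deep − shallow).
Δρ/ρ₀ = −αΔT + βΔS = -8.40 × 10⁻⁵ + 4.144 × 10⁻⁴ = 3.304 × 10⁻⁴, so Δρ ≈ 0.3390 kg m⁻³.
N² = (g/ρ₀)·Δρ/Δz = g·(Δρ/ρ₀)/Δz = 9.81 × 3.304 × 10⁻⁴ / 99 = 3.2740 × 10⁻⁵ s⁻².
N = √(3.2740 × 10⁻⁵) = 5.7219 × 10⁻³ rad s⁻¹ → T = 2π/N = 1.0981 × 10³ s ≈ 1.10 × 10³ s.

1.10 × 10³ s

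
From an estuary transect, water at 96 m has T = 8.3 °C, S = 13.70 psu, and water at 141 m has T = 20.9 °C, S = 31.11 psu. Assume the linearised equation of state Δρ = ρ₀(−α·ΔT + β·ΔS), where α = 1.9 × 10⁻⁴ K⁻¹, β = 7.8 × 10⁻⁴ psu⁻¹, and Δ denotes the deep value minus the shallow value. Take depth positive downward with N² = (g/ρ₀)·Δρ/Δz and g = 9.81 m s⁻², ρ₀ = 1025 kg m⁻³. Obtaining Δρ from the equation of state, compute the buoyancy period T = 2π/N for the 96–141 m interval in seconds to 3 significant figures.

ΔT = +12.6 K, ΔS = +17.41 psu (deep − shallow).
Δρ/ρ₀ = −αΔT + βΔS = -2.394 × 10⁻³ + 0.0135798 = 0.0111858, so Δρ ≈ 11.47 kg m⁻³.
N² = (g/ρ₀)·Δρ/Δz = g·(Δρ/ρ₀)/Δz = 9.81 × 0.0111858 / 45 = 2.4385 × 10⁻³ s⁻².
N = √(2.4385 × 10⁻³) = 0.049381 rad s⁻¹ → T = 2π/N = 127.24 s ≈ 127 s.

127 s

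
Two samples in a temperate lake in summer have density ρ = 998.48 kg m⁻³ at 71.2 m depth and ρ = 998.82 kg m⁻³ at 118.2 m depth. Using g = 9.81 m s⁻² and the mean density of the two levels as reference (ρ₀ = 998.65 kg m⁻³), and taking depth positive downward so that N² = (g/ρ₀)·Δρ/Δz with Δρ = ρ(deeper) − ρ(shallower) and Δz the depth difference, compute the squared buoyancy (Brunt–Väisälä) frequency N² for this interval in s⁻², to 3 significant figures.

Δρ = 998.82 − 998.48 = 0.34 kg m⁻³ over Δz = 118.2 − 71.2 = 47 m.
N² = (9.81/998.65) × (0.34/47) = 7.1062 × 10⁻⁵ s⁻² ≈ 7.11 × 10⁻⁵ s⁻².

7.11 × 10⁻⁵ s⁻²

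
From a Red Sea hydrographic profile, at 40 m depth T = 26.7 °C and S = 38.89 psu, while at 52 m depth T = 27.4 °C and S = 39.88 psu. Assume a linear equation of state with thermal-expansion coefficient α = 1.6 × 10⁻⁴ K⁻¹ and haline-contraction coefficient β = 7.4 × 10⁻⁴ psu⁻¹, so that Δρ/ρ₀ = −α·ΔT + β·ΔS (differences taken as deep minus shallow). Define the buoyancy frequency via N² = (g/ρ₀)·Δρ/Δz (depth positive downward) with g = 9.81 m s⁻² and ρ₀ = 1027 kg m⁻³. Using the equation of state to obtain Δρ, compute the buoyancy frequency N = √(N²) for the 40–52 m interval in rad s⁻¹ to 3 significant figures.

0.0225 rad s⁻¹

ΔT = +0.7 K, ΔS = +0.99 psu (deep − shallow).
Δρ/ρ₀ = −αΔT + βΔS = -1.12 × 10⁻⁴ + 7.326 × 10⁻⁴ = 6.206 × 10⁻⁴, so Δρ ≈ 0.6374 kg m⁻³.
N² = (g/ρ₀)·Δρ/Δz = g·(Δρ/ρ₀)/Δz = 9.81 × 6.206 × 10⁻⁴ / 12 = 5.0734 × 10⁻⁴ s⁻².
N = √(5.0734 × 10⁻⁴) = 0.022524 rad s⁻¹ ≈ 0.0225 rad s⁻¹.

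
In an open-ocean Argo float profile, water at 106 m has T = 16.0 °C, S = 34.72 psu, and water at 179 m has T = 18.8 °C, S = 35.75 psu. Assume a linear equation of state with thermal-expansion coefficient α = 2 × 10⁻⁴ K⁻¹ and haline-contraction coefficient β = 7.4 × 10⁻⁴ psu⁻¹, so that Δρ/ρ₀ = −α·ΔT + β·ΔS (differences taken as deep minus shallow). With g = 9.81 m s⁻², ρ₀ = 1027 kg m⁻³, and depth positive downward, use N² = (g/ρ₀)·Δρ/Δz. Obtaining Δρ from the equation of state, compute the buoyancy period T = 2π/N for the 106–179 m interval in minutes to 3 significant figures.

ΔT = +2.8 K, ΔS = +1.03 psu (deep − shallow).
Δρ/ρ₀ = −αΔT + βΔS = -5.60 × 10⁻⁴ + 7.622 × 10⁻⁴ = 2.022 × 10⁻⁴, so Δρ ≈ 0.2077 kg m⁻³.
N² = (g/ρ₀)·Δρ/Δz = g·(Δρ/ρ₀)/Δz = 9.81 × 2.022 × 10⁻⁴ / 73 = 2.7172 × 10⁻⁵ s⁻².
N = √(2.7172 × 10⁻⁵) = 5.2127 × 10⁻³ rad s⁻¹ → T = 2π/N = 1.2054 × 10³ s = 20.090 min ≈ 20.1 min.

20.1 min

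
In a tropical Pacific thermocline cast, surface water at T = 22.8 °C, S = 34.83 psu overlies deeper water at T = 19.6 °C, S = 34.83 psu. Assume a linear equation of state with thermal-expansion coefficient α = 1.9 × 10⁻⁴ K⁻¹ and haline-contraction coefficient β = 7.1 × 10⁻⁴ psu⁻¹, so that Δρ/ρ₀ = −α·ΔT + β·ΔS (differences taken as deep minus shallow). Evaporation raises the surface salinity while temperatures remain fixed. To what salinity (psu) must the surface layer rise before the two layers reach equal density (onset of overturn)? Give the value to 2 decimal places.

Neutral buoyancy requires −α(T_deep − T_surf) + β(S_deep − S_surf′) = 0.
S_surf′ = S_deep − (α/β)·ΔT = 34.83 − (1.9 × 10⁻⁴/7.1 × 10⁻⁴)·(-3.2) = 35.6863 psu.
Increase required: 35.6863 − 34.83 = 0.8563 psu.

35.69 psu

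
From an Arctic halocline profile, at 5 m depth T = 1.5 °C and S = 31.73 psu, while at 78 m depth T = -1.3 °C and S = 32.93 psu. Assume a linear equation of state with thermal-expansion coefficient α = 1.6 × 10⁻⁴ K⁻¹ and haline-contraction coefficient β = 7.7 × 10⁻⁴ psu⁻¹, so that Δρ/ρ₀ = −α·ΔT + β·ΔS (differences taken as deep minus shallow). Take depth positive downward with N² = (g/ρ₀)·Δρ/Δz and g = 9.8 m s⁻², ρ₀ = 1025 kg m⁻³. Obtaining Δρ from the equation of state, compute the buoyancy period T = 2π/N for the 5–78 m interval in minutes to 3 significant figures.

7.72 min

ΔT = -2.8 K, ΔS = +1.20 psu (deep − shallow).
Δρ/ρ₀ = −αΔT + βΔS = 4.48 × 10⁻⁴ + 9.24 × 10⁻⁴ = 1.372 × 10⁻³, so Δρ ≈ 1.406 kg m⁻³.
N² = (g/ρ₀)·Δρ/Δz = g·(Δρ/ρ₀)/Δz = 9.8 × 1.372 × 10⁻³ / 73 = 1.8419 × 10⁻⁴ s⁻².
N = √(1.8419 × 10⁻⁴) = 0.013572 rad s⁻¹ → T = 2π/N = 462.95 s = 7.7158 min ≈ 7.72 min.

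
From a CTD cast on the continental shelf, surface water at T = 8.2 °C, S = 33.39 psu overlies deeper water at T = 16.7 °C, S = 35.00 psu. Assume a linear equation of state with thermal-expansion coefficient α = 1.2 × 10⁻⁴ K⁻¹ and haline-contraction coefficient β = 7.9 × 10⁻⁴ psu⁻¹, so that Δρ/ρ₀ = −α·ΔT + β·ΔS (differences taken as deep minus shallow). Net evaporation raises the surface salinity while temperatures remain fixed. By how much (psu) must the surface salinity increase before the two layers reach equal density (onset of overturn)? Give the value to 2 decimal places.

0.32 psu

Neutral buoyancy requires −α(T_deep − T_surf) + β(S_deep − S_surf′) = 0.
S_surf′ = S_deep − (α/β)·ΔT = 35.00 − (1.2 × 10⁻⁴/7.9 × 10⁻⁴)·(+8.5) = 33.7089 psu.
Increase required: 33.7089 − 33.39 = 0.3189 psu.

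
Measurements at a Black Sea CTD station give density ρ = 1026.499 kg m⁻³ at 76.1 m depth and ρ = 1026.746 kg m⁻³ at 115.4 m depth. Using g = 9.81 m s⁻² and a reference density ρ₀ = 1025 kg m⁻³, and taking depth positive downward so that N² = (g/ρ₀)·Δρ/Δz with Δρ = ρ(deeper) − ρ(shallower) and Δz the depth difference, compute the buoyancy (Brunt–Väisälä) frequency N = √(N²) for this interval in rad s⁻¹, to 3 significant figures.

Δρ = 1026.746 − 1026.499 = 0.247 kg m⁻³ over Δz = 115.4 − 76.1 = 39.3 m.
N² = (9.81/1025) × (0.247/39.3) = 6.0152 × 10⁻⁵ s⁻².
N = √(6.0152 × 10⁻⁵) = 7.7558 × 10⁻³ rad s⁻¹ ≈ 7.76 × 10⁻³ rad s⁻¹.

7.76 × 10⁻³ rad s⁻¹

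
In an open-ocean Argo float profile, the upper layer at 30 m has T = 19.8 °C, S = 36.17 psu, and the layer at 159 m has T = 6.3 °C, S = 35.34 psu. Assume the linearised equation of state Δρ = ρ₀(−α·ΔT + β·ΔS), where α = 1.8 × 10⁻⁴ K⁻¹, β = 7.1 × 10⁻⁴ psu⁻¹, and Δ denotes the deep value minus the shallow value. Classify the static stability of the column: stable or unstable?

ΔT = 6.3 − 19.8 = -13.5 K and ΔS = 35.34 − 36.17 = -0.83 psu (deep − shallow).
−αΔT = 2.43 × 10⁻³; βΔS = -5.893 × 10⁻⁴; sum Δρ/ρ₀ = 1.8407 × 10⁻³.
Δρ/ρ₀ > 0, so Δρ > 0: deeper water is denser → statically stable.

stable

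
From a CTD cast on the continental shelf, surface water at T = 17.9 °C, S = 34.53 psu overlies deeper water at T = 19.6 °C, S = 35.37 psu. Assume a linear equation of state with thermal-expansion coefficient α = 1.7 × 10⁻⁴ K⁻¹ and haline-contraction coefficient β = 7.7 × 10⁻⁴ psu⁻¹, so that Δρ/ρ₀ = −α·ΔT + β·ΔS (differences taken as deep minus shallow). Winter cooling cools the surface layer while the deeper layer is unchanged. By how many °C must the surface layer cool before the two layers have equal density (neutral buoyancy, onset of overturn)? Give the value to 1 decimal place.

Neutral buoyancy requires Δρ = 0, i.e. −α(T_deep − T_surf′) + β(S_deep − S_surf) = 0.
T_surf′ = T_deep − (β/α)·ΔS = 19.6 − (7.7 × 10⁻⁴/1.7 × 10⁻⁴)·(+0.84) = 15.795 °C.
Cooling required: 17.9 − (15.795) = 2.105 °C.

2.1 °C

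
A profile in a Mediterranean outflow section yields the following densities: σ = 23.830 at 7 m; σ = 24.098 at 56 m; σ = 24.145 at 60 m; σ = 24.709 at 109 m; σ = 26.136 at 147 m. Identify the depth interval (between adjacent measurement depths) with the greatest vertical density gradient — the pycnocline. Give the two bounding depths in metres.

Compute the density gradient over each adjacent pair:
  7–56 m: Δρ/Δz = 0.268/49 = 5.5 × 10⁻³ kg m⁻⁴
  56–60 m: Δρ/Δz = 0.047/4 = 0.012 kg m⁻⁴
  60–109 m: Δρ/Δz = 0.564/49 = 0.012 kg m⁻⁴
  109–147 m: Δρ/Δz = 1.427/38 = 0.038 kg m⁻⁴
The largest gradient is in the 109–147 m interval — the pycnocline.

109–147 m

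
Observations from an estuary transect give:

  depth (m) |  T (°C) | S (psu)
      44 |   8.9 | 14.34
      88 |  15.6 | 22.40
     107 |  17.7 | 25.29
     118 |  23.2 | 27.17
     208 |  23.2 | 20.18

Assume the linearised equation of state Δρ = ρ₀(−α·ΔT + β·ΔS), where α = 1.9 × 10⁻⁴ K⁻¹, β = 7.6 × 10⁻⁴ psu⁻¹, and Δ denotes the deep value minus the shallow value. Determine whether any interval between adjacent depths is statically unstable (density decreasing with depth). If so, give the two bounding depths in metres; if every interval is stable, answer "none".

118–208 m

Evaluate Δρ/ρ₀ = −αΔT + βΔS across each adjacent pair:
  44–88 m: −αΔT+βΔS = −(1.9 × 10⁻⁴)(+6.7)+(7.6 × 10⁻⁴)(+8.06) = 4.9 × 10⁻³ → stable
  88–107 m: −αΔT+βΔS = −(1.9 × 10⁻⁴)(+2.1)+(7.6 × 10⁻⁴)(+2.89) = 1.8 × 10⁻³ → stable
  107–118 m: −αΔT+βΔS = −(1.9 × 10⁻⁴)(+5.5)+(7.6 × 10⁻⁴)(+1.88) = 3.8 × 10⁻⁴ → stable
  118–208 m: −αΔT+βΔS = −(1.9 × 10⁻⁴)(+0.0)+(7.6 × 10⁻⁴)(-6.99) = -5.3 × 10⁻³ → UNSTABLE
The 118–208 m interval has Δρ < 0: lighter water underlies denser water.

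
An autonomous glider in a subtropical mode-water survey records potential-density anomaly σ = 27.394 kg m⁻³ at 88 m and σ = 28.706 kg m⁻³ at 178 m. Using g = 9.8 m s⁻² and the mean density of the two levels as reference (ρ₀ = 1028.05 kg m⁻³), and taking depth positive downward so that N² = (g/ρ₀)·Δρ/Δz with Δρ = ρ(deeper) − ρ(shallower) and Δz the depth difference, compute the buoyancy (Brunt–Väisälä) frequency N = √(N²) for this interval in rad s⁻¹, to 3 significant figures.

0.0118 rad s⁻¹

Δρ = 1028.706 − 1027.394 = 1.312 kg m⁻³ over Δz = 178 − 88 = 90 m.
N² = (9.8/1028.05) × (1.312/90) = 1.3896 × 10⁻⁴ s⁻².
N = √(1.3896 × 10⁻⁴) = 0.011788 rad s⁻¹ ≈ 0.0118 rad s⁻¹.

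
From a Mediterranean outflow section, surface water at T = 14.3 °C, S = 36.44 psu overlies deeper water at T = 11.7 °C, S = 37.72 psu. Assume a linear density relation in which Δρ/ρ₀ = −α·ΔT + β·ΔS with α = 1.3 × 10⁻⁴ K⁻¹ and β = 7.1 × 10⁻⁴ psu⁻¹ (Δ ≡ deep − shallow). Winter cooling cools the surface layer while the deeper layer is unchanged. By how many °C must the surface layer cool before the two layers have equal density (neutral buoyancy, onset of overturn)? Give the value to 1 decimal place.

9.6 °C

Neutral buoyancy requires Δρ = 0, i.e. −α(T_deep − T_surf′) + β(S_deep − S_surf) = 0.
T_surf′ = T_deep − (β/α)·ΔS = 11.7 − (7.1 × 10⁻⁴/1.3 × 10⁻⁴)·(+1.28) = 4.709 °C.
Cooling required: 14.3 − (4.709) = 9.591 °C.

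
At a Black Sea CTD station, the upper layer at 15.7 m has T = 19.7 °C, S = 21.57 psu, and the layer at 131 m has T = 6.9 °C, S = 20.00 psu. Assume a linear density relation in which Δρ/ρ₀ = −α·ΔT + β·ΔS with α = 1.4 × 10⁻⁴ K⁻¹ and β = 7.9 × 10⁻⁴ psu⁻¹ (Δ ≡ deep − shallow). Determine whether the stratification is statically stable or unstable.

ΔT = 6.9 − 19.7 = -12.8 K and ΔS = 20.00 − 21.57 = -1.57 psu (deep − shallow).
−αΔT = 1.792 × 10⁻³; βΔS = -1.2403 × 10⁻³; sum Δρ/ρ₀ = 5.517 × 10⁻⁴.
Δρ/ρ₀ > 0, so Δρ > 0: deeper water is denser → statically stable.

stable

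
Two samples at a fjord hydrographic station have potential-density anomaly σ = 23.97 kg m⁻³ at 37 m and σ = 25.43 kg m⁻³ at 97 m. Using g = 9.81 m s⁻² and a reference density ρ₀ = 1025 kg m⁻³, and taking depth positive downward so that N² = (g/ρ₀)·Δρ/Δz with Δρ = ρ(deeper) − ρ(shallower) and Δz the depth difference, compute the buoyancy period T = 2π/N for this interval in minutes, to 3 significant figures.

Δρ = 1025.43 − 1023.97 = 1.46 kg m⁻³ over Δz = 97 − 37 = 60 m.
N² = (9.81/1025) × (1.46/60) = 2.3289 × 10⁻⁴ s⁻².
N = √(2.3289 × 10⁻⁴) = 0.015261 rad s⁻¹, so T = 2π/N = 411.72 s = 6.8620 min ≈ 6.86 min.
Since Δρ > 0 the layer is stably stratified.

6.86 min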